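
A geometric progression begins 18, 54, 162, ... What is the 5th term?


aₙ = a₁·r^(n-1)
= 18×3^4
= 18×81
= 1458

a_5 = 1458


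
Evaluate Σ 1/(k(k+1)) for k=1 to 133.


1/(k(k+1)) = 1/k - 1/(k+1) (partial fractions)
Telescoping: Σ = 1 - 1/134 = 133/134

Sum = 133/134


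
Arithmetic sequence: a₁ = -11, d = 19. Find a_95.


aₙ = a₁ + (n-1)d
= -11 + (95-1)×19
= -11 + 1786
= 1775

a_95 = 1775


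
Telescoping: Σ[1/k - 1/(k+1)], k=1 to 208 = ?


Telescoping: adjacent terms cancel.
= 1/1 - 1/209
= 1 - 1/209 = 208/209

Sum = 208/209


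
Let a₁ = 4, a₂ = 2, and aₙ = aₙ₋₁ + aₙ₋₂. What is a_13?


Computing iteratively: 4, 2, 6, 8, 14, 22, 36, 58, 94, 152, 246, 398, ...
a_13 = 644

a_13 = 644


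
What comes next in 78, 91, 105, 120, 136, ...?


Pattern: triangular numbers: n(n+1)/2
Terms: 78, 91, 105, 120, 136
Next term = 153

Next term = 153


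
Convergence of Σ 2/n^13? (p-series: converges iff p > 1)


p-series test: Σ c/n^p converges if p > 1, diverges if p ≤ 1 (constant c > 0 doesn't affect convergence).
p = 13
13 > 1 → CONVERGES

Converges (p = 13 > 1)


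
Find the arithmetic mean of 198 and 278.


AM = (198 + 278)/2 = 476/2 = 238

AM = 238


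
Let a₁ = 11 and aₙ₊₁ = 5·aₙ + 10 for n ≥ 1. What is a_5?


Computing step by step:
a_1 = 11
a_2 = 65
a_3 = 335
a_4 = 1685
a_5 = 8435


a_5 = 8435


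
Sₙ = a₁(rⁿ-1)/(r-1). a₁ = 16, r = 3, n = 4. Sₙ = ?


Sₙ = 16×(3^4 - 1)/(3 - 1)
= 16×(81 - 1)/2
= 16×80/2
= 640

S_4 = 640


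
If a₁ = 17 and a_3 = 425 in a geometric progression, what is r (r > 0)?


r^(n-1) = aₙ/a₁
r^2 = 425/17 = 25
r = 25^(1/2)
= ±5; taking r > 0 gives r = 5

r = 5


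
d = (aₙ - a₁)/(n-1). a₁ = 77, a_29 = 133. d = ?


d = (aₙ - a₁)/(n-1)
= (133 - 77)/(29-1)
= 56/28 = 2

d = 2


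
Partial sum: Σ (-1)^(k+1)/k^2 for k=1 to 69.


S = 1 - 1/4 + 1/9 - 1/16 + 1/25 - 1/36 + 1/49 - 1/64 ± ...
= 0.8226
(Full series converges to +π²/12 ≈ +0.8225)

S_69 = 0.8226


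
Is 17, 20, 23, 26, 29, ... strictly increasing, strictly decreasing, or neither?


Differences: 3, 3, 3, 3
All differences > 0 → strictly INCREASING

Monotonically increasing


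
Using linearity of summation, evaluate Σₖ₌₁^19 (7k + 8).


Σ(7k+8) = 7·Σk + 8·n
= 7·190 + 8·19
= 1330 + 152 = 1482

Σ = 1482


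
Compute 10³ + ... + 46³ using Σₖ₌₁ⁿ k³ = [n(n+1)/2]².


Σₖ₌10^46 k³ = [46·47/2]² − [9·10/2]²
= 1168561 − 2025 = 1166536

Σk³ = 1166536


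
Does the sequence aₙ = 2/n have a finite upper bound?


a₁ = 2, a₂ = 2/2, a₃ = 2/3, ...
0 < aₙ ≤ 2 for all n ≥ 1
Lower bound: 0, Upper bound: 2
The sequence IS bounded

Bounded (0 < aₙ ≤ 2)


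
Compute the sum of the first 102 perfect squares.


n = 102
n(n+1)(2n+1)/6 = 102×103×205/6
= 2153730/6 = 358955

Σk² = 358955


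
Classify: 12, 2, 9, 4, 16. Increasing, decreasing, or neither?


Differences: -10, 7, -5, 12
Difference at position 2 is +7 (> 0) but position 1 is -10 (< 0) — sequence both rises and falls
→ NOT monotonic

Not monotonic


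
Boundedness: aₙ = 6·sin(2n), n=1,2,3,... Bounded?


For all n, -1 ≤ sin(2n) ≤ 1, so -6 ≤ 6·sin(2n) ≤ 6
Lower bound: -6, Upper bound: 6
The sequence IS bounded

Bounded (-6 ≤ aₙ ≤ 6)


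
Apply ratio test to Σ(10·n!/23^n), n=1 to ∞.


aₙ = 10·n!/23^n
a_{n+1}/aₙ = (n+1)!/23^(n+1) × 23^n/n!  (constant 10 cancels)
= (n+1)/23
L = lim(n→∞) (n+1)/23 = ∞
L > 1 → series DIVERGES

Diverges (ratio test: L = ∞ > 1)


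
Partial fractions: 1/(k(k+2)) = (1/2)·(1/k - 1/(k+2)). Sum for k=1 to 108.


1/(k(k+2)) = (1/2)·(1/k - 1/(k+2)) (partial fractions)
Telescoping: Σ = (1/2)·(1 + 1/2 - 1/109 - 1/110) = 8883/11990

Sum = 8883/11990


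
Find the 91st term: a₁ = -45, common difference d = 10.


aₙ = a₁ + (n-1)d
= -45 + (91-1)×10
= -45 + 900
= 855

a_91 = 855


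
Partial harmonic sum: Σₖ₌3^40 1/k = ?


Σₖ₌3^40 1/k = 1/3 + 1/4 + 1/5 + ... + 1/40
= 1349596818867013/485721041551200
≈ 2.7785

Sum = 1349596818867013/485721041551200 ≈ 2.7785


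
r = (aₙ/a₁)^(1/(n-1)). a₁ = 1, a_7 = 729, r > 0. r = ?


r^(n-1) = aₙ/a₁
r^6 = 729/1 = 729
r = 729^(1/6)
= ±3; taking r > 0 gives r = 3

r = 3


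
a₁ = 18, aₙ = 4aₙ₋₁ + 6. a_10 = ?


Computing step by step:
a_1 = 18
a_2 = 78
a_3 = 318
a_4 = 1278
a_5 = 5118
a_6 = 20478
a_7 = 81918
a_8 = 327678
a_9 = 1310718
a_10 = 5242878


a_10 = 5242878


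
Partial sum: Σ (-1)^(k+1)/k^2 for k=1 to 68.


S = 1 - 1/4 + 1/9 - 1/16 + 1/25 - 1/36 + 1/49 - 1/64 ± ...
= 0.8224
(Full series converges to +π²/12 ≈ +0.8225)

S_68 = 0.8224


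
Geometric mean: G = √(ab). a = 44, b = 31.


GM = √(44×31) = √1364 = 36.9324

GM = 36.9324


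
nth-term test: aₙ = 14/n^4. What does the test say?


lim(n→∞) 14/n^4 = 0
lim aₙ = 0 → nth-term test is INCONCLUSIVE
(Need other tests; this is actually a convergent p-series with p=4 > 1)

Inconclusive (lim aₙ = 0; need another test)


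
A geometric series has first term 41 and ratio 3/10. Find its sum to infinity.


S∞ = a₁/(1-r) = 41/(1 - 3/10)
= 41/(7/10)
= 410/7

S∞ = 410/7


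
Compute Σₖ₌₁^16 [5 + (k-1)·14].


aₙ = 5 + (16-1)×14 = 215
Sₙ = n(a₁+aₙ)/2 = 16×(5+215)/2
= 16×220/2 = 1760

S_16 = 1760


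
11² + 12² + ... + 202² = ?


Σₖ₌11^202 k² = Σₖ₌₁^202 k² − Σₖ₌₁^10 k²
= 202·203·405/6 − 10·11·21/6
= 2767905 − 385 = 2767520

Σk² = 2767520


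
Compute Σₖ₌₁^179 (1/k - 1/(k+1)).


Telescoping: adjacent terms cancel.
= 1/1 - 1/180
= 1 - 1/180 = 179/180

Sum = 179/180


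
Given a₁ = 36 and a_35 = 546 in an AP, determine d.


d = (aₙ - a₁)/(n-1)
= (546 - 36)/(35-1)
= 510/34 = 15

d = 15


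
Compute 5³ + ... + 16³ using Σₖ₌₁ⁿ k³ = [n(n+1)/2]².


Σₖ₌5^16 k³ = [16·17/2]² − [4·5/2]²
= 18496 − 100 = 18396

Σk³ = 18396


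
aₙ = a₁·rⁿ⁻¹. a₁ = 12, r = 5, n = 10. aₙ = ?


aₙ = a₁·r^(n-1)
= 12×5^9
= 12×1953125
= 23437500

a_10 = 23437500


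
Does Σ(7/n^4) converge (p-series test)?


p-series test: Σ c/n^p converges if p > 1, diverges if p ≤ 1 (constant c > 0 doesn't affect convergence).
p = 4
4 > 1 → CONVERGES

Converges (p = 4 > 1)


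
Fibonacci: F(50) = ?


Fibonacci sequence: 1, 1, 2, 3, 5, 8, 13, 21, 34, 55, 89, ...
F(50) = 12586269025

F(50) = 12586269025


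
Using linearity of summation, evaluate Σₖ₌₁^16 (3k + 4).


Σ(3k+4) = 3·Σk + 4·n
= 3·136 + 4·16
= 408 + 64 = 472

Σ = 472


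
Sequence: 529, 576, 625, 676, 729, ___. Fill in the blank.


Pattern: perfect squares: n²
Terms: 529, 576, 625, 676, 729
Next term = 784

Next term = 784


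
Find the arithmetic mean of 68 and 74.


AM = (68 + 74)/2 = 142/2 = 71

AM = 71


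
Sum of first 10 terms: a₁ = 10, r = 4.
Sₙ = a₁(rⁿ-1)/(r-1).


Sₙ = 10×(4^10 - 1)/(4 - 1)
= 10×(1048576 - 1)/3
= 10×1048575/3
= 3495250

S_10 = 3495250


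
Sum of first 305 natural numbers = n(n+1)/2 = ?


n(n+1)/2 = 305×306/2 = 93330/2 = 46665

Σk = 46665


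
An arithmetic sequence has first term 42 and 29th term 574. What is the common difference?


d = (aₙ - a₁)/(n-1)
= (574 - 42)/(29-1)
= 532/28 = 19

d = 19


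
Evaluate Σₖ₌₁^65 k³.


n(n+1)/2 = 65×66/2 = 2145
Σk³ = 2145² = 4601025

Σk³ = 4601025


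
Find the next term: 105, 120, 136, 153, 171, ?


Pattern: triangular numbers: n(n+1)/2
Terms: 105, 120, 136, 153, 171
Next term = 190

Next term = 190


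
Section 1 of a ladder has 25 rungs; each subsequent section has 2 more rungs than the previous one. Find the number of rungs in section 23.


aₙ = a₁ + (n-1)d
= 25 + (23-1)×2
= 25 + 44
= 69

a_23 = 69


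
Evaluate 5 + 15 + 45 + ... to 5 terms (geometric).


Sₙ = 5×(3^5 - 1)/(3 - 1)
= 5×(243 - 1)/2
= 5×242/2
= 605

S_5 = 605


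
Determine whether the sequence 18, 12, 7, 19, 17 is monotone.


Differences: -6, -5, 12, -2
Difference at position 3 is +12 (> 0) but position 1 is -6 (< 0) — sequence both rises and falls
→ NOT monotonic

Not monotonic


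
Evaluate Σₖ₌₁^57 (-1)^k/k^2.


S = -1 + 1/4 - 1/9 + 1/16 - 1/25 + 1/36 - 1/49 + 1/64 ± ...
= -0.8226
(Full series converges to -π²/12 ≈ -0.8225)

S_57 = -0.8226


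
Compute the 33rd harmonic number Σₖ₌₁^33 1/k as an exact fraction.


H_33 = 1/1 + 1/2 + 1/3 + ... + 1/33
= 53676090078349/13127595717600
≈ 4.0888

H_33 = 53676090078349/13127595717600 ≈ 4.0888


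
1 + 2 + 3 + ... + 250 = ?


n(n+1)/2 = 250×251/2 = 62750/2 = 31375

Σk = 31375


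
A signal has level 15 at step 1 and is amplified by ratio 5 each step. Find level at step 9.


aₙ = a₁·r^(n-1)
= 15×5^8
= 15×390625
= 5859375

a_9 = 5859375


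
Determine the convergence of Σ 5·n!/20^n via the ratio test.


aₙ = 5·n!/20^n
a_{n+1}/aₙ = (n+1)!/20^(n+1) × 20^n/n!  (constant 5 cancels)
= (n+1)/20
L = lim(n→∞) (n+1)/20 = ∞
L > 1 → series DIVERGES

Diverges (ratio test: L = ∞ > 1)


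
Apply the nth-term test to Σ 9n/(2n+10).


lim(n→∞) 9n/(2n+10) = 9/2 = 9/2  (divide numerator and denominator by n)
lim aₙ = 9/2 ≠ 0 → series DIVERGES

Diverges (lim aₙ = 9/2 ≠ 0)


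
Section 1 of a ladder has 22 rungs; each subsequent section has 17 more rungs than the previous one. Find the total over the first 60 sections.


aₙ = 22 + (60-1)×17 = 1025
Sₙ = n(a₁+aₙ)/2 = 60×(22+1025)/2
= 60×1047/2 = 31410

S_60 = 31410


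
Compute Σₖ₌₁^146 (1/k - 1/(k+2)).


Telescoping with gap 2: two head and two tail terms survive.
= (1 + 1/2) - (1/147 + 1/148)
= 3/2 - 1/147 - 1/148 = 32339/21756

Sum = 32339/21756


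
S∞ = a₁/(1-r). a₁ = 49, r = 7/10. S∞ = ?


S∞ = a₁/(1-r) = 49/(1 - 7/10)
= 49/(3/10)
= 490/3

S∞ = 490/3


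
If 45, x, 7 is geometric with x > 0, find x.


GM = √(45×7) = √315 = 17.7482

GM = 17.7482


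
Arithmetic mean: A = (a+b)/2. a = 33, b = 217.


AM = (33 + 217)/2 = 250/2 = 125

AM = 125


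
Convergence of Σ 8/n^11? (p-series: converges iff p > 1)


p-series test: Σ c/n^p converges if p > 1, diverges if p ≤ 1 (constant c > 0 doesn't affect convergence).
p = 11
11 > 1 → CONVERGES

Converges (p = 11 > 1)


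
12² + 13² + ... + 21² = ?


Σₖ₌12^21 k² = Σₖ₌₁^21 k² − Σₖ₌₁^11 k²
= 21·22·43/6 − 11·12·23/6
= 3311 − 506 = 2805

Σk² = 2805


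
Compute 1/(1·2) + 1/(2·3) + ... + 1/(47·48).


1/(k(k+1)) = 1/k - 1/(k+1) (partial fractions)
Telescoping: Σ = 1 - 1/48 = 47/48

Sum = 47/48


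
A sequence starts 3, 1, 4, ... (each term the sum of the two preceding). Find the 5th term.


Computing iteratively: 3, 1, 4, 5, 9
a_5 = 9

a_5 = 9


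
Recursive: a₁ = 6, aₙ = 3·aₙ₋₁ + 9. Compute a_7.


Computing step by step:
a_1 = 6
a_2 = 27
a_3 = 90
a_4 = 279
a_5 = 846
a_6 = 2547
a_7 = 7650


a_7 = 7650


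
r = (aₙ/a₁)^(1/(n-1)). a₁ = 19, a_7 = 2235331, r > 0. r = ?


r^(n-1) = aₙ/a₁
r^6 = 2235331/19 = 117649
r = 117649^(1/6)
= ±7; taking r > 0 gives r = 7

r = 7


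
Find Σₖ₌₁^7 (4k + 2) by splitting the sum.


Σ(4k+2) = 4·Σk + 2·n
= 4·28 + 2·7
= 112 + 14 = 126

Σ = 126


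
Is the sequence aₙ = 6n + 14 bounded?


aₙ = 6n + 14 → as n→∞, aₙ→∞
No finite upper bound exists
The sequence is UNBOUNDED

Unbounded (aₙ → ∞ as n → ∞)


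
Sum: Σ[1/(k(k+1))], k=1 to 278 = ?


1/(k(k+1)) = 1/k - 1/(k+1) (partial fractions)
Telescoping: Σ = 1 - 1/279 = 278/279

Sum = 278/279


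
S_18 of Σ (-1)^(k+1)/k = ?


S = 1 - 1/2 + 1/3 - 1/4 + 1/5 - 1/6 + 1/7 - 1/8 ± ...
= 0.6661
(Full series converges to +ln(2) ≈ +0.6931)

S_18 = 0.6661


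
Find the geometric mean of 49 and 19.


GM = √(49×19) = √931 = 30.5123

GM = 30.5123


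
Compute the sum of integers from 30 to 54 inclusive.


Σₖ₌30^54 k = Σₖ₌₁^54 k − Σₖ₌₁^29 k
= 54·55/2 − 29·30/2
= 1485 − 435 = 1050

Σk = 1050


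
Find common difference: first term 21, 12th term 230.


d = (aₙ - a₁)/(n-1)
= (230 - 21)/(12-1)
= 209/11 = 19

d = 19


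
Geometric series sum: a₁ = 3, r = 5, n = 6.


Sₙ = 3×(5^6 - 1)/(5 - 1)
= 3×(15625 - 1)/4
= 3×15624/4
= 11718

S_6 = 11718


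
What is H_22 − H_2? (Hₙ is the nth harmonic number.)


Σₖ₌3^22 1/k = 1/3 + 1/4 + 1/5 + ... + 1/22
= 11333445/5173168
≈ 2.1908

Sum = 11333445/5173168 ≈ 2.1908


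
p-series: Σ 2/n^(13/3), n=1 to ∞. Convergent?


p-series test: Σ c/n^p converges if p > 1, diverges if p ≤ 1 (constant c > 0 doesn't affect convergence).
p = 13/3
13/3 > 1 → CONVERGES

Converges (p = 13/3 > 1)


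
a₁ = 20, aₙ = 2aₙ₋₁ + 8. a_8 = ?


Computing step by step:
a_1 = 20
a_2 = 48
a_3 = 104
a_4 = 216
a_5 = 440
a_6 = 888
a_7 = 1784
a_8 = 3576


a_8 = 3576


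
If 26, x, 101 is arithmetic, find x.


AM = (26 + 101)/2 = 127/2 = 63.5

AM = 63.5


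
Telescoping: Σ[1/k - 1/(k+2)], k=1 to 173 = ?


Telescoping with gap 2: two head and two tail terms survive.
= (1 + 1/2) - (1/174 + 1/175)
= 3/2 - 1/174 - 1/175 = 22663/15225

Sum = 22663/15225


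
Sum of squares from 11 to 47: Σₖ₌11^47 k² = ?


Σₖ₌11^47 k² = Σₖ₌₁^47 k² − Σₖ₌₁^10 k²
= 47·48·95/6 − 10·11·21/6
= 35720 − 385 = 35335

Σk² = 35335


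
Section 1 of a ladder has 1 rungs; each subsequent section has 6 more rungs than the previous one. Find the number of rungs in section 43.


aₙ = a₁ + (n-1)d
= 1 + (43-1)×6
= 1 + 252
= 253

a_43 = 253


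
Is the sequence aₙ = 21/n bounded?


a₁ = 21, a₂ = 21/2, a₃ = 21/3, ...
0 < aₙ ≤ 21 for all n ≥ 1
Lower bound: 0, Upper bound: 21
The sequence IS bounded

Bounded (0 < aₙ ≤ 21)


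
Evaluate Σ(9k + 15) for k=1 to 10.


Σ(9k+15) = 9·Σk + 15·n
= 9·55 + 15·10
= 495 + 150 = 645

Σ = 645


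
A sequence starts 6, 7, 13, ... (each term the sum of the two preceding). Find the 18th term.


Computing iteratively: 6, 7, 13, 20, 33, 53, 86, 139, 225, 364, 589, 953, ...
a_18 = 17101

a_18 = 17101


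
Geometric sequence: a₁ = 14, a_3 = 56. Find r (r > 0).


r^(n-1) = aₙ/a₁
r^2 = 56/14 = 4
r = 4^(1/2)
= ±2; taking r > 0 gives r = 2

r = 2


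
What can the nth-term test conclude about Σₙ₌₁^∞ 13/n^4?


lim(n→∞) 13/n^4 = 0
lim aₙ = 0 → nth-term test is INCONCLUSIVE
(Need other tests; this is actually a convergent p-series with p=4 > 1)

Inconclusive (lim aₙ = 0; need another test)


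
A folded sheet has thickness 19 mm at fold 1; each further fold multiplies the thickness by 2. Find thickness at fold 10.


aₙ = a₁·r^(n-1)
= 19×2^9
= 19×512
= 9728

a_10 = 9728


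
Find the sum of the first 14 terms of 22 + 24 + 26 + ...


aₙ = 22 + (14-1)×2 = 48
Sₙ = n(a₁+aₙ)/2 = 14×(22+48)/2
= 14×70/2 = 490

S_14 = 490


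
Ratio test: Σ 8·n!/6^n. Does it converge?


aₙ = 8·n!/6^n
a_{n+1}/aₙ = (n+1)!/6^(n+1) × 6^n/n!  (constant 8 cancels)
= (n+1)/6
L = lim(n→∞) (n+1)/6 = ∞
L > 1 → series DIVERGES

Diverges (ratio test: L = ∞ > 1)


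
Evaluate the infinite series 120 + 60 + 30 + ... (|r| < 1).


S∞ = a₁/(1-r) = 120/(1 - 1/2)
= 120/(1/2)
= 240

S∞ = 240


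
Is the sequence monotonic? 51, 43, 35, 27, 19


Differences: -8, -8, -8, -8
All differences < 0 → strictly DECREASING

Monotonically decreasing


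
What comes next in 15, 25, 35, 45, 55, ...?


Pattern: arithmetic (d=10)
Terms: 15, 25, 35, 45, 55
Next term = 65

Next term = 65


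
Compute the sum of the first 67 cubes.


n(n+1)/2 = 67×68/2 = 2278
Σk³ = 2278² = 5189284

Σk³ = 5189284


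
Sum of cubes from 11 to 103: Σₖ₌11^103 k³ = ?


Σₖ₌11^103 k³ = [103·104/2]² − [10·11/2]²
= 28686736 − 3025 = 28683711

Σk³ = 28683711


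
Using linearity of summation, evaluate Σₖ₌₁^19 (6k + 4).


Σ(6k+4) = 6·Σk + 4·n
= 6·190 + 4·19
= 1140 + 76 = 1216

Σ = 1216


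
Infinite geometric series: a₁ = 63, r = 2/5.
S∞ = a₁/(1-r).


S∞ = a₁/(1-r) = 63/(1 - 2/5)
= 63/(3/5)
= 105

S∞ = 105


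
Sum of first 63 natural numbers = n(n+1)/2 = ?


n(n+1)/2 = 63×64/2 = 4032/2 = 2016

Σk = 2016


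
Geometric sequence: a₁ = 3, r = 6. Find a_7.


aₙ = a₁·r^(n-1)
= 3×6^6
= 3×46656
= 139968

a_7 = 139968


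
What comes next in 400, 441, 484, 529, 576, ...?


Pattern: perfect squares: n²
Terms: 400, 441, 484, 529, 576
Next term = 625

Next term = 625


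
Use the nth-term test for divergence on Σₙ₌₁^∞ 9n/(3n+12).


lim(n→∞) 9n/(3n+12) = 9/3 = 3  (divide numerator and denominator by n)
lim aₙ = 3 ≠ 0 → series DIVERGES

Diverges (lim aₙ = 3 ≠ 0)


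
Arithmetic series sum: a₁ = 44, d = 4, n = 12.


aₙ = 44 + (12-1)×4 = 88
Sₙ = n(a₁+aₙ)/2 = 12×(44+88)/2
= 12×132/2 = 792

S_12 = 792


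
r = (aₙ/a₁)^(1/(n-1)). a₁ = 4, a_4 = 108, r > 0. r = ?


r^(n-1) = aₙ/a₁
r^3 = 108/4 = 27
r = 27^(1/3)
= 3

r = 3


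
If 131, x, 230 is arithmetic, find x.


AM = (131 + 230)/2 = 361/2 = 180.5

AM = 180.5


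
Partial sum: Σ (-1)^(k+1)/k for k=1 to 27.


S = 1 - 1/2 + 1/3 - 1/4 + 1/5 - 1/6 + 1/7 - 1/8 ± ...
= 0.7113
(Full series converges to +ln(2) ≈ +0.6931)

S_27 = 0.7113


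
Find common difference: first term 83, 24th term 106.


d = (aₙ - a₁)/(n-1)
= (106 - 83)/(24-1)
= 23/23 = 1

d = 1


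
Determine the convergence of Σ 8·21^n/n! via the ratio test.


aₙ = 8·21^n/n!
a_{n+1}/aₙ = 21^(n+1)/(n+1)! × n!/21^n  (constant 8 cancels)
= 21/(n+1)
L = lim(n→∞) 21/(n+1) = 0
L < 1 → series CONVERGES

Converges (ratio test: L = 0 < 1)


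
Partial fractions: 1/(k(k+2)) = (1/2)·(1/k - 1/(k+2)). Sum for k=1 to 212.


1/(k(k+2)) = (1/2)·(1/k - 1/(k+2)) (partial fractions)
Telescoping: Σ = (1/2)·(1 + 1/2 - 1/213 - 1/214) = 33973/45582

Sum = 33973/45582


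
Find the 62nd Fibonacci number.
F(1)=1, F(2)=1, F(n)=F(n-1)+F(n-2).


Fibonacci sequence: 1, 1, 2, 3, 5, 8, 13, 21, 34, 55, 89, ...
F(62) = 4052739537881

F(62) = 4052739537881


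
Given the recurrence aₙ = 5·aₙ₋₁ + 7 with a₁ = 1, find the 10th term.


Computing step by step:
a_1 = 1
a_2 = 12
a_3 = 67
a_4 = 342
a_5 = 1717
a_6 = 8592
a_7 = 42967
a_8 = 214842
a_9 = 1074217
a_10 = 5371092


a_10 = 5371092


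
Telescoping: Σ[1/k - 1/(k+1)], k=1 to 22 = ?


Telescoping: adjacent terms cancel.
= 1/1 - 1/23
= 1 - 1/23 = 22/23

Sum = 22/23


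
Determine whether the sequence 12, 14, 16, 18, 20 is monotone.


Differences: 2, 2, 2, 2
All differences > 0 → strictly INCREASING

Monotonically increasing


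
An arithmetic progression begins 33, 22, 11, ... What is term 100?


aₙ = a₁ + (n-1)d
= 33 + (100-1)×-11
= 33 - 1089
= -1056

a_100 = -1056


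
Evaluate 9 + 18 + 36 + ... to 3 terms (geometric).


Sₙ = 9×(2^3 - 1)/(2 - 1)
= 9×(8 - 1)/1
= 9×7/1
= 63

S_3 = 63


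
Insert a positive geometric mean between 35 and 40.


GM = √(35×40) = √1400 = 37.4166

GM = 37.4166


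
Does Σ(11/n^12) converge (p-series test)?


p-series test: Σ c/n^p converges if p > 1, diverges if p ≤ 1 (constant c > 0 doesn't affect convergence).
p = 12
12 > 1 → CONVERGES

Converges (p = 12 > 1)


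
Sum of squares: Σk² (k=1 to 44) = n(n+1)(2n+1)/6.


n = 44
n(n+1)(2n+1)/6 = 44×45×89/6
= 176220/6 = 29370

Σk² = 29370


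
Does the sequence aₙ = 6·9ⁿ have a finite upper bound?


aₙ = 6·9ⁿ → as n→∞, aₙ→∞ (since base 9 > 1)
No finite upper bound exists
The sequence is UNBOUNDED

Unbounded (aₙ → ∞ as n → ∞)


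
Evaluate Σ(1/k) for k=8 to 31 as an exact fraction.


Σₖ₌8^31 1/k = 1/8 + 1/9 + 1/10 + ... + 1/31
= 103565365510297/72201776446800
≈ 1.4344

Sum = 103565365510297/72201776446800 ≈ 1.4344


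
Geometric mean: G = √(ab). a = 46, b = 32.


GM = √(46×32) = √1472 = 38.3667

GM = 38.3667


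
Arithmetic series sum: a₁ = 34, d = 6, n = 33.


aₙ = 34 + (33-1)×6 = 226
Sₙ = n(a₁+aₙ)/2 = 33×(34+226)/2
= 33×260/2 = 4290

S_33 = 4290


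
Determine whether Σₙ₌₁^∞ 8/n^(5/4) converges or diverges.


p-series test: Σ c/n^p converges if p > 1, diverges if p ≤ 1 (constant c > 0 doesn't affect convergence).
p = 5/4
5/4 > 1 → CONVERGES

Converges (p = 5/4 > 1)


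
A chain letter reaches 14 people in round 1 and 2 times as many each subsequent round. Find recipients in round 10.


aₙ = a₁·r^(n-1)
= 14×2^9
= 14×512
= 7168

a_10 = 7168


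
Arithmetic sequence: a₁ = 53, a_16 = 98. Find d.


d = (aₙ - a₁)/(n-1)
= (98 - 53)/(16-1)
= 45/15 = 3

d = 3


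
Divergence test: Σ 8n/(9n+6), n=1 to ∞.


lim(n→∞) 8n/(9n+6) = 8/9 = 8/9  (divide numerator and denominator by n)
lim aₙ = 8/9 ≠ 0 → series DIVERGES

Diverges (lim aₙ = 8/9 ≠ 0)


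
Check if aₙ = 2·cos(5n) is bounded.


For all n, -1 ≤ cos(5n) ≤ 1, so -2 ≤ 2·cos(5n) ≤ 2
Lower bound: -2, Upper bound: 2
The sequence IS bounded

Bounded (-2 ≤ aₙ ≤ 2)


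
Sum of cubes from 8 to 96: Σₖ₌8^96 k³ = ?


Σₖ₌8^96 k³ = [96·97/2]² − [7·8/2]²
= 21678336 − 784 = 21677552

Σk³ = 21677552


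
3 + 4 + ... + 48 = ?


Σₖ₌3^48 k = Σₖ₌₁^48 k − Σₖ₌₁^2 k
= 48·49/2 − 2·3/2
= 1176 − 3 = 1173

Σk = 1173


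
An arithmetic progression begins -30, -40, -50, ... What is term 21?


aₙ = a₁ + (n-1)d
= -30 + (21-1)×-10
= -30 - 200
= -230

a_21 = -230


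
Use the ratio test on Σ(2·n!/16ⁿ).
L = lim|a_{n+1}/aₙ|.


aₙ = 2·n!/16^n
a_{n+1}/aₙ = (n+1)!/16^(n+1) × 16^n/n!  (constant 2 cancels)
= (n+1)/16
L = lim(n→∞) (n+1)/16 = ∞
L > 1 → series DIVERGES

Diverges (ratio test: L = ∞ > 1)


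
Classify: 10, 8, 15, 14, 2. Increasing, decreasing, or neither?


Differences: -2, 7, -1, -12
Difference at position 2 is +7 (> 0) but position 1 is -2 (< 0) — sequence both rises and falls
→ NOT monotonic

Not monotonic


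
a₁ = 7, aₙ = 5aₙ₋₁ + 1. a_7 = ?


Computing step by step:
a_1 = 7
a_2 = 36
a_3 = 181
a_4 = 906
a_5 = 4531
a_6 = 22656
a_7 = 113281


a_7 = 113281


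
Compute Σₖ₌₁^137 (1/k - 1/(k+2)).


Telescoping with gap 2: two head and two tail terms survive.
= (1 + 1/2) - (1/138 + 1/139)
= 3/2 - 1/138 - 1/139 = 14248/9591

Sum = 14248/9591


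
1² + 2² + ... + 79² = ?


n = 79
n(n+1)(2n+1)/6 = 79×80×159/6
= 1004880/6 = 167480

Σk² = 167480


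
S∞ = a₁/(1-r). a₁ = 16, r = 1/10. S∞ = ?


S∞ = a₁/(1-r) = 16/(1 - 1/10)
= 16/(9/10)
= 160/9

S∞ = 160/9


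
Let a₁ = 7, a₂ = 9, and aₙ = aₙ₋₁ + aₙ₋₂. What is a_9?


Computing iteratively: 7, 9, 16, 25, 41, 66, 107, 173, 280
a_9 = 280

a_9 = 280


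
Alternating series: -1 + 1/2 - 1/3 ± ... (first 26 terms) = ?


S = -1 + 1/2 - 1/3 + 1/4 - 1/5 + 1/6 - 1/7 + 1/8 ± ...
= -0.6743
(Full series converges to -ln(2) ≈ -0.6931)

S_26 = -0.6743


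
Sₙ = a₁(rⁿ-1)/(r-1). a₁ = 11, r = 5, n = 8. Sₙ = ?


Sₙ = 11×(5^8 - 1)/(5 - 1)
= 11×(390625 - 1)/4
= 11×390624/4
= 1074216

S_8 = 1074216


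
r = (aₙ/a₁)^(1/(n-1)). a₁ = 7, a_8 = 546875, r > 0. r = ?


r^(n-1) = aₙ/a₁
r^7 = 546875/7 = 78125
r = 78125^(1/7)
= 5

r = 5


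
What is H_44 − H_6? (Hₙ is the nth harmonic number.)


Σₖ₌7^44 1/k = 1/7 + 1/8 + 1/9 + ... + 1/44
= 2587326579632228227/1345655451257488800
≈ 1.9227

Sum = 2587326579632228227/1345655451257488800 ≈ 1.9227


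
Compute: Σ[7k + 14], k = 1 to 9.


Σ(7k+14) = 7·Σk + 14·n
= 7·45 + 14·9
= 315 + 126 = 441

Σ = 441


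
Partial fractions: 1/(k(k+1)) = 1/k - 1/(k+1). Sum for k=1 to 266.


1/(k(k+1)) = 1/k - 1/(k+1) (partial fractions)
Telescoping: Σ = 1 - 1/267 = 266/267

Sum = 266/267


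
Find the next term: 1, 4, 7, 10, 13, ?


Pattern: arithmetic (d=3)
Terms: 1, 4, 7, 10, 13
Next term = 16

Next term = 16


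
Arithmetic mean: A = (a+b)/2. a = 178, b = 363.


AM = (178 + 363)/2 = 541/2 = 270.5

AM = 270.5


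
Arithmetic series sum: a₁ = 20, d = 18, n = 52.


aₙ = 20 + (52-1)×18 = 938
Sₙ = n(a₁+aₙ)/2 = 52×(20+938)/2
= 52×958/2 = 24908

S_52 = 24908


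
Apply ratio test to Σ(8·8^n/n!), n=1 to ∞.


aₙ = 8·8^n/n!
a_{n+1}/aₙ = 8^(n+1)/(n+1)! × n!/8^n  (constant 8 cancels)
= 8/(n+1)
L = lim(n→∞) 8/(n+1) = 0
L < 1 → series CONVERGES

Converges (ratio test: L = 0 < 1)


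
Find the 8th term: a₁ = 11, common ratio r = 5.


aₙ = a₁·r^(n-1)
= 11×5^7
= 11×78125
= 859375

a_8 = 859375


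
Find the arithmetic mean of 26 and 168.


AM = (26 + 168)/2 = 194/2 = 97

AM = 97


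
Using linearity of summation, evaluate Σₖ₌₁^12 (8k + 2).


Σ(8k+2) = 8·Σk + 2·n
= 8·78 + 2·12
= 624 + 24 = 648

Σ = 648


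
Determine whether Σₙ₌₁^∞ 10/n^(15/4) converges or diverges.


p-series test: Σ c/n^p converges if p > 1, diverges if p ≤ 1 (constant c > 0 doesn't affect convergence).
p = 15/4
15/4 > 1 → CONVERGES

Converges (p = 15/4 > 1)


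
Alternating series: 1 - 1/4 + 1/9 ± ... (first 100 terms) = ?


S = 1 - 1/4 + 1/9 - 1/16 + 1/25 - 1/36 + 1/49 - 1/64 ± ...
= 0.8224
(Full series converges to +π²/12 ≈ +0.8225)

S_100 = 0.8224


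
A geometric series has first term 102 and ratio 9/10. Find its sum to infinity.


S∞ = a₁/(1-r) = 102/(1 - 9/10)
= 102/(1/10)
= 1020

S∞ = 1020


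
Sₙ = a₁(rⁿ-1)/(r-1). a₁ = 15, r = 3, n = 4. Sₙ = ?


Sₙ = 15×(3^4 - 1)/(3 - 1)
= 15×(81 - 1)/2
= 15×80/2
= 600

S_4 = 600


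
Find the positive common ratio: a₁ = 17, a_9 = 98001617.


r^(n-1) = aₙ/a₁
r^8 = 98001617/17 = 5764801
r = 5764801^(1/8)
= ±7; taking r > 0 gives r = 7

r = 7


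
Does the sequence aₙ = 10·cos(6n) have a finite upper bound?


For all n, -1 ≤ cos(6n) ≤ 1, so -10 ≤ 10·cos(6n) ≤ 10
Lower bound: -10, Upper bound: 10
The sequence IS bounded

Bounded (-10 ≤ aₙ ≤ 10)


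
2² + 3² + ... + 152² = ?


Σₖ₌2^152 k² = Σₖ₌₁^152 k² − Σₖ₌₁^1 k²
= 152·153·305/6 − 1·2·3/6
= 1182180 − 1 = 1182179

Σk² = 1182179


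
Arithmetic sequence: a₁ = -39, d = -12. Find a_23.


aₙ = a₁ + (n-1)d
= -39 + (23-1)×-12
= -39 - 264
= -303

a_23 = -303


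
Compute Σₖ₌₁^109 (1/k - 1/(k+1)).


Telescoping: adjacent terms cancel.
= 1/1 - 1/110
= 1 - 1/110 = 109/110

Sum = 109/110


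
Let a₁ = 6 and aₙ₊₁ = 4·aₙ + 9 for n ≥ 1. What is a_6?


Computing step by step:
a_1 = 6
a_2 = 33
a_3 = 141
a_4 = 573
a_5 = 2301
a_6 = 9213


a_6 = 9213


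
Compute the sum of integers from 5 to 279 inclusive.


Σₖ₌5^279 k = Σₖ₌₁^279 k − Σₖ₌₁^4 k
= 279·280/2 − 4·5/2
= 39060 − 10 = 39050

Σk = 39050


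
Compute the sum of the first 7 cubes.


n(n+1)/2 = 7×8/2 = 28
Σk³ = 28² = 784

Σk³ = 784


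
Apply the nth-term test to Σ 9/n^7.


lim(n→∞) 9/n^7 = 0
lim aₙ = 0 → nth-term test is INCONCLUSIVE
(Need other tests; this is actually a convergent p-series with p=7 > 1)

Inconclusive (lim aₙ = 0; need another test)


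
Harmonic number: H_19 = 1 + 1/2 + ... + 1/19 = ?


H_19 = 1/1 + 1/2 + 1/3 + ... + 1/19
= 275295799/77597520
≈ 3.5477

H_19 = 275295799/77597520 ≈ 3.5477


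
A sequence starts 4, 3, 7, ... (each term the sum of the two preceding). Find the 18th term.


Computing iteratively: 4, 3, 7, 10, 17, 27, 44, 71, 115, 186, 301, 487, ...
a_18 = 8739

a_18 = 8739


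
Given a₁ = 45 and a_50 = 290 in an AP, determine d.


d = (aₙ - a₁)/(n-1)
= (290 - 45)/(50-1)
= 245/49 = 5

d = 5


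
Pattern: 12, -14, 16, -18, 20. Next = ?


Pattern: alternating sign, magnitude arithmetic (d=2)
Terms: 12, -14, 16, -18, 20
Next term = -22

Next term = -22


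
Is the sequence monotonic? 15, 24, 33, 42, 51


Differences: 9, 9, 9, 9
All differences > 0 → strictly INCREASING

Monotonically increasing


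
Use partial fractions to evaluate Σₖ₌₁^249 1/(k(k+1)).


1/(k(k+1)) = 1/k - 1/(k+1) (partial fractions)
Telescoping: Σ = 1 - 1/250 = 249/250

Sum = 249/250


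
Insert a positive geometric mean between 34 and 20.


GM = √(34×20) = √680 = 26.0768

GM = 26.0768


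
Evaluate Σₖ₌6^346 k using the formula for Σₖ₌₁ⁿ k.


Σₖ₌6^346 k = Σₖ₌₁^346 k − Σₖ₌₁^5 k
= 346·347/2 − 5·6/2
= 60031 − 15 = 60016

Σk = 60016


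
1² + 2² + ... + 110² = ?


n = 110
n(n+1)(2n+1)/6 = 110×111×221/6
= 2698410/6 = 449735

Σk² = 449735


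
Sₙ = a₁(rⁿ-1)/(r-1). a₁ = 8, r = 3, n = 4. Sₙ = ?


Sₙ = 8×(3^4 - 1)/(3 - 1)
= 8×(81 - 1)/2
= 8×80/2
= 320

S_4 = 320


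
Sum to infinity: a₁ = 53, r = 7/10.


S∞ = a₁/(1-r) = 53/(1 - 7/10)
= 53/(3/10)
= 530/3

S∞ = 530/3


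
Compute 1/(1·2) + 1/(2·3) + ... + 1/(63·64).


1/(k(k+1)) = 1/k - 1/(k+1) (partial fractions)
Telescoping: Σ = 1 - 1/64 = 63/64

Sum = 63/64


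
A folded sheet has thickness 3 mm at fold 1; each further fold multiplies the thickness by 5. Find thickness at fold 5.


aₙ = a₁·r^(n-1)
= 3×5^4
= 3×625
= 1875

a_5 = 1875


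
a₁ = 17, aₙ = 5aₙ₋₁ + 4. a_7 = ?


Computing step by step:
a_1 = 17
a_2 = 89
a_3 = 449
a_4 = 2249
a_5 = 11249
a_6 = 56249
a_7 = 281249


a_7 = 281249


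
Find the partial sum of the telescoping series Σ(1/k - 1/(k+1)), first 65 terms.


Telescoping: adjacent terms cancel.
= 1/1 - 1/66
= 1 - 1/66 = 65/66

Sum = 65/66


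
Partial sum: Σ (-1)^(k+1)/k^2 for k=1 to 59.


S = 1 - 1/4 + 1/9 - 1/16 + 1/25 - 1/36 + 1/49 - 1/64 ± ...
= 0.8226
(Full series converges to +π²/12 ≈ +0.8225)

S_59 = 0.8226


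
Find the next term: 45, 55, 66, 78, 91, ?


Pattern: triangular numbers: n(n+1)/2
Terms: 45, 55, 66, 78, 91
Next term = 105

Next term = 105


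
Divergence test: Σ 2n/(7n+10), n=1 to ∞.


lim(n→∞) 2n/(7n+10) = 2/7 = 2/7  (divide numerator and denominator by n)
lim aₙ = 2/7 ≠ 0 → series DIVERGES

Diverges (lim aₙ = 2/7 ≠ 0)


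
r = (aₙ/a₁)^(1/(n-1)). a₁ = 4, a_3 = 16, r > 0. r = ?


r^(n-1) = aₙ/a₁
r^2 = 16/4 = 4
r = 4^(1/2)
= ±2; taking r > 0 gives r = 2

r = 2


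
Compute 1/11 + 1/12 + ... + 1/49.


Σₖ₌11^49 1/k = 1/11 + 1/12 + 1/13 + ... + 1/49
= 4804253716567824832211/3099044504245996706400
≈ 1.5502

Sum = 4804253716567824832211/3099044504245996706400 ≈ 1.5502


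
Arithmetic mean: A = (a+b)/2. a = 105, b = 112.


AM = (105 + 112)/2 = 217/2 = 108.5

AM = 108.5


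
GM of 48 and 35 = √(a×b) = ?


GM = √(48×35) = √1680 = 40.9878

GM = 40.9878


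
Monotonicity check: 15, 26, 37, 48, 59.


Differences: 11, 11, 11, 11
All differences > 0 → strictly INCREASING

Monotonically increasing


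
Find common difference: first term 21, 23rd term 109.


d = (aₙ - a₁)/(n-1)
= (109 - 21)/(23-1)
= 88/22 = 4

d = 4


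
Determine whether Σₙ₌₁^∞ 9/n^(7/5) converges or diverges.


p-series test: Σ c/n^p converges if p > 1, diverges if p ≤ 1 (constant c > 0 doesn't affect convergence).
p = 7/5
7/5 > 1 → CONVERGES

Converges (p = 7/5 > 1)


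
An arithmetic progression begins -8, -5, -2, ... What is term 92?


aₙ = a₁ + (n-1)d
= -8 + (92-1)×3
= -8 + 273
= 265

a_92 = 265


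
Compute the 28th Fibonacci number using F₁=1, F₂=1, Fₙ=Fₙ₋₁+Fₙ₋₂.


Fibonacci sequence: 1, 1, 2, 3, 5, 8, 13, 21, 34, 55, 89, ...
F(28) = 317811

F(28) = 317811


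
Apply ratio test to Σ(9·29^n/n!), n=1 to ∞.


aₙ = 9·29^n/n!
a_{n+1}/aₙ = 29^(n+1)/(n+1)! × n!/29^n  (constant 9 cancels)
= 29/(n+1)
L = lim(n→∞) 29/(n+1) = 0
L < 1 → series CONVERGES

Converges (ratio test: L = 0 < 1)


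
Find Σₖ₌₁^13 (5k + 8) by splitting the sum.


Σ(5k+8) = 5·Σk + 8·n
= 5·91 + 8·13
= 455 + 104 = 559

Σ = 559


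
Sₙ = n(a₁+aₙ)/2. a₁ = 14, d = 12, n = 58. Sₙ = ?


aₙ = 14 + (58-1)×12 = 698
Sₙ = n(a₁+aₙ)/2 = 58×(14+698)/2
= 58×712/2 = 20648

S_58 = 20648


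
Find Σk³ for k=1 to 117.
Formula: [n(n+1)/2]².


n(n+1)/2 = 117×118/2 = 6903
Σk³ = 6903² = 47651409

Σk³ = 47651409


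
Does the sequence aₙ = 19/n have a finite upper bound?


a₁ = 19, a₂ = 19/2, a₃ = 19/3, ...
0 < aₙ ≤ 19 for all n ≥ 1
Lower bound: 0, Upper bound: 19
The sequence IS bounded

Bounded (0 < aₙ ≤ 19)


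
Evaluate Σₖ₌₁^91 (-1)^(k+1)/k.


S = 1 - 1/2 + 1/3 - 1/4 + 1/5 - 1/6 + 1/7 - 1/8 ± ...
= 0.6986
(Full series converges to +ln(2) ≈ +0.6931)

S_91 = 0.6986


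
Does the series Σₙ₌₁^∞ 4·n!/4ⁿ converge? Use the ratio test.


aₙ = 4·n!/4^n
a_{n+1}/aₙ = (n+1)!/4^(n+1) × 4^n/n!  (constant 4 cancels)
= (n+1)/4
L = lim(n→∞) (n+1)/4 = ∞
L > 1 → series DIVERGES

Diverges (ratio test: L = ∞ > 1)


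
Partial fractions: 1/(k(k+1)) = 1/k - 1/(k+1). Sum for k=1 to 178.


1/(k(k+1)) = 1/k - 1/(k+1) (partial fractions)
Telescoping: Σ = 1 - 1/179 = 178/179

Sum = 178/179


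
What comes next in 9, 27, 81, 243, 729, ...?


Pattern: geometric (r=3)
Terms: 9, 27, 81, 243, 729
Next term = 2187

Next term = 2187


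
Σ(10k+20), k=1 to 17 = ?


Σ(10k+20) = 10·Σk + 20·n
= 10·153 + 20·17
= 1530 + 340 = 1870

Σ = 1870


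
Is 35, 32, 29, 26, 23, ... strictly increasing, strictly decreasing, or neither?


Differences: -3, -3, -3, -3
All differences < 0 → strictly DECREASING

Monotonically decreasing


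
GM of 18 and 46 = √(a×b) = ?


GM = √(18×46) = √828 = 28.775

GM = 28.775


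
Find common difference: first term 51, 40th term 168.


d = (aₙ - a₁)/(n-1)
= (168 - 51)/(40-1)
= 117/39 = 3

d = 3


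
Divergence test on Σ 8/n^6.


lim(n→∞) 8/n^6 = 0
lim aₙ = 0 → nth-term test is INCONCLUSIVE
(Need other tests; this is actually a convergent p-series with p=6 > 1)

Inconclusive (lim aₙ = 0; need another test)


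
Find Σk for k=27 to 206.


Σₖ₌27^206 k = Σₖ₌₁^206 k − Σₖ₌₁^26 k
= 206·207/2 − 26·27/2
= 21321 − 351 = 20970

Σk = 20970


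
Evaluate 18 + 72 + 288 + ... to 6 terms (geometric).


Sₙ = 18×(4^6 - 1)/(4 - 1)
= 18×(4096 - 1)/3
= 18×4095/3
= 24570

S_6 = 24570


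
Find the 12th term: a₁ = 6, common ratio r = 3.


aₙ = a₁·r^(n-1)
= 6×3^11
= 6×177147
= 1062882

a_12 = 1062882


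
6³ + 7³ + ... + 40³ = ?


Σₖ₌6^40 k³ = [40·41/2]² − [5·6/2]²
= 672400 − 225 = 672175

Σk³ = 672175


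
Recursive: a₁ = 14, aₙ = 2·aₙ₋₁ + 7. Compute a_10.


Computing step by step:
a_1 = 14
a_2 = 35
a_3 = 77
a_4 = 161
a_5 = 329
a_6 = 665
a_7 = 1337
a_8 = 2681
a_9 = 5369
a_10 = 10745


a_10 = 10745


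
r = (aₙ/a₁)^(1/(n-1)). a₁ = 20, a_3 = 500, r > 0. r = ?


r^(n-1) = aₙ/a₁
r^2 = 500/20 = 25
r = 25^(1/2)
= ±5; taking r > 0 gives r = 5

r = 5


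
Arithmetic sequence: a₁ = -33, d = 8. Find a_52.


aₙ = a₁ + (n-1)d
= -33 + (52-1)×8
= -33 + 408
= 375

a_52 = 375


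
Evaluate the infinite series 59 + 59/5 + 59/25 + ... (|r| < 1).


S∞ = a₁/(1-r) = 59/(1 - 1/5)
= 59/(4/5)
= 295/4

S∞ = 295/4


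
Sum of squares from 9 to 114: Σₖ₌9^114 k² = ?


Σₖ₌9^114 k² = Σₖ₌₁^114 k² − Σₖ₌₁^8 k²
= 114·115·229/6 − 8·9·17/6
= 500365 − 204 = 500161

Σk² = 500161


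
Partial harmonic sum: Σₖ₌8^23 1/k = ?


Σₖ₌8^23 1/k = 1/8 + 1/9 + 1/10 + ... + 1/23
= 679055651/594914320
≈ 1.1414

Sum = 679055651/594914320 ≈ 1.1414


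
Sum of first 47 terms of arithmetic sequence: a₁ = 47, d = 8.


aₙ = 47 + (47-1)×8 = 415
Sₙ = n(a₁+aₙ)/2 = 47×(47+415)/2
= 47×462/2 = 10857

S_47 = 10857


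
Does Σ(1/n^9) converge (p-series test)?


p-series test: Σ c/n^p converges if p > 1, diverges if p ≤ 1 (constant c > 0 doesn't affect convergence).
p = 9
9 > 1 → CONVERGES

Converges (p = 9 > 1)


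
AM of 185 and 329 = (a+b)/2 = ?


AM = (185 + 329)/2 = 514/2 = 257

AM = 257


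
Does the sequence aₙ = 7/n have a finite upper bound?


a₁ = 7, a₂ = 7/2, a₃ = 7/3, ...
0 < aₙ ≤ 7 for all n ≥ 1
Lower bound: 0, Upper bound: 7
The sequence IS bounded

Bounded (0 < aₙ ≤ 7)


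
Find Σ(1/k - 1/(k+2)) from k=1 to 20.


Telescoping with gap 2: two head and two tail terms survive.
= (1 + 1/2) - (1/21 + 1/22)
= 3/2 - 1/21 - 1/22 = 325/231

Sum = 325/231


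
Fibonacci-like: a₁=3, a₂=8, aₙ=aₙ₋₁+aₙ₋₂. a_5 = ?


Computing iteratively: 3, 8, 11, 19, 30
a_5 = 30

a_5 = 30


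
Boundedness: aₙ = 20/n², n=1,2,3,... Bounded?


a₁ = 20, a₂ = 20/4, a₃ = 20/9, ...
0 < aₙ ≤ 20 for all n ≥ 1
The sequence IS bounded

Bounded (0 < aₙ ≤ 20)


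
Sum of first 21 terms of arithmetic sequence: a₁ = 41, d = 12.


aₙ = 41 + (21-1)×12 = 281
Sₙ = n(a₁+aₙ)/2 = 21×(41+281)/2
= 21×322/2 = 3381

S_21 = 3381


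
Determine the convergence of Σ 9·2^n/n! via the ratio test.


aₙ = 9·2^n/n!
a_{n+1}/aₙ = 2^(n+1)/(n+1)! × n!/2^n  (constant 9 cancels)
= 2/(n+1)
L = lim(n→∞) 2/(n+1) = 0
L < 1 → series CONVERGES

Converges (ratio test: L = 0 < 1)


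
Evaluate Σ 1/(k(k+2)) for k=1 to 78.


1/(k(k+2)) = (1/2)·(1/k - 1/(k+2)) (partial fractions)
Telescoping: Σ = (1/2)·(1 + 1/2 - 1/79 - 1/80) = 9321/12640

Sum = 9321/12640


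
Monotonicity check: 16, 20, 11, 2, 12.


Differences: 4, -9, -9, 10
Difference at position 1 is +4 (> 0) but position 2 is -9 (< 0) — sequence both rises and falls
→ NOT monotonic

Not monotonic


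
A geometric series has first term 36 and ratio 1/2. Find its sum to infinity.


S∞ = a₁/(1-r) = 36/(1 - 1/2)
= 36/(1/2)
= 72

S∞ = 72


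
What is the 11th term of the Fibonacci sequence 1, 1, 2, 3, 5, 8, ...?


Fibonacci sequence: 1, 1, 2, 3, 5, 8, 13, 21, 34, 55, 89
F(11) = 89

F(11) = 89


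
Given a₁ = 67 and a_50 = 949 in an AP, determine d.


d = (aₙ - a₁)/(n-1)
= (949 - 67)/(50-1)
= 882/49 = 18

d = 18


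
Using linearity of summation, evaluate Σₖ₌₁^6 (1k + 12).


Σ(1k+12) = 1·Σk + 12·n
= 1·21 + 12·6
= 21 + 72 = 93

Σ = 93


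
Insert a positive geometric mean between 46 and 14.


GM = √(46×14) = √644 = 25.3772

GM = 25.3772


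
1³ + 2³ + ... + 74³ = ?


n(n+1)/2 = 74×75/2 = 2775
Σk³ = 2775² = 7700625

Σk³ = 7700625


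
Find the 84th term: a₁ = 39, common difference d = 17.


aₙ = a₁ + (n-1)d
= 39 + (84-1)×17
= 39 + 1411
= 1450

a_84 = 1450


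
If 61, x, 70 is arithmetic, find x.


AM = (61 + 70)/2 = 131/2 = 65.5

AM = 65.5


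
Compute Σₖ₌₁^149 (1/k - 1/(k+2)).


Telescoping with gap 2: two head and two tail terms survive.
= (1 + 1/2) - (1/150 + 1/151)
= 3/2 - 1/150 - 1/151 = 16837/11325

Sum = 16837/11325


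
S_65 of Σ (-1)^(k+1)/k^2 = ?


S = 1 - 1/4 + 1/9 - 1/16 + 1/25 - 1/36 + 1/49 - 1/64 ± ...
= 0.8226
(Full series converges to +π²/12 ≈ +0.8225)

S_65 = 0.8226
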